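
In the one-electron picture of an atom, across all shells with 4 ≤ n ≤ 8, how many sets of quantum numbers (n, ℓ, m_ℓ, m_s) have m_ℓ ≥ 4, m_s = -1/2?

Count contributing orbitals for each principal shell:
n=5 → 1; n=6 → 3; n=7 → 6; n=8 → 10.
Orbitals: 1 + 3 + 6 + 10 = 20. With m_s fixed to -1/2 there is one state per orbital, so 20 states.

20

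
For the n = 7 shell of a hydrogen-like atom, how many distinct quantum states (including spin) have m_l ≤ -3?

20

Orbitals with m_l ≤ -3, by l: l=3 → 1; l=4 → 2; l=5 → 3; l=6 → 4.
Orbitals: 1 + 2 + 3 + 4 = 10. Each orbital carries two spin states, so 10 × 2 = 20 states.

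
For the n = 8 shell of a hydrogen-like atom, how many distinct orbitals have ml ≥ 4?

10

Go through l = 0, …, 7 (the values permitted for n = 8).
Per l-value: l=4 → 1; l=5 → 2; l=6 → 3; l=7 → 4.
Total orbitals: 1 + 2 + 3 + 4 = 10.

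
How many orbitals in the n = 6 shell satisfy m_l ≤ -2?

10

For n = 6, l ranges over 0 … 5.
Orbitals with m_l ≤ -2, by l: l=2 → 1; l=3 → 2; l=4 → 3; l=5 → 4.
Total orbitals: 1 + 2 + 3 + 4 = 10.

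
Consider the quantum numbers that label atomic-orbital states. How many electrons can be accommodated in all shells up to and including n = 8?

Total orbitals = 1² + 2² + 3² + 4² + 5² + 6² + 7² + 8² = 204. Doubling for spin gives 408 electrons.

408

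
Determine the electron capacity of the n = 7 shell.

A shell holds 2n² electrons: 2 × 7² = 2 × 49 = 98.

98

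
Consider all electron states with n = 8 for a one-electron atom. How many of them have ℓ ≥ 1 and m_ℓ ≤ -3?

30

For n = 8, ℓ ranges over 0 … 7.
The (ℓ, m_ℓ) pairs meeting ℓ ≥ 1 and m_ℓ ≤ -3 give: ℓ=3 → 1; ℓ=4 → 2; ℓ=5 → 3; ℓ=6 → 4; ℓ=7 → 5.
Orbitals: 1 + 2 + 3 + 4 + 5 = 15. Each orbital carries two spin states, so 15 × 2 = 30 states.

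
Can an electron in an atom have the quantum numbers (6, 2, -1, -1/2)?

n = 6 is a positive integer. l = 2 satisfies 0 ≤ l ≤ n−1 = 5. ml = -1 lies in the range −l … +l (here −2 … 2). ms = -1/2 is one of ±1/2.
All four constraints are satisfied.

Yes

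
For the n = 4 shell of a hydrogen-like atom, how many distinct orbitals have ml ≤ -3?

Go through l = 0, …, 3 (the values permitted for n = 4).
Orbitals with ml ≤ -3, by l: l=3 → 1.
Total orbitals: 1.

1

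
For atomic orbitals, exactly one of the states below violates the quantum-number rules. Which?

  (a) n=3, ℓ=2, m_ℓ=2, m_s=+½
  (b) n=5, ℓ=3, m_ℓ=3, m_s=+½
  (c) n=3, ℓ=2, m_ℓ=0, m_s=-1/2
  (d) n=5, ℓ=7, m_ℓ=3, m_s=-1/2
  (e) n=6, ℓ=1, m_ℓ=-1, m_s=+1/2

(d)

(d) has ℓ = 7 ≥ n = 5, violating 0 ≤ ℓ ≤ n−1.
The remaining sets (a), (b), (c), (e) satisfy all four rules.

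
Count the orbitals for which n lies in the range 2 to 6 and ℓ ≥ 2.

70

Go shell by shell, enumerating (ℓ, m_ℓ) with ℓ ≥ 2:
n=3 → 5; n=4 → 12; n=5 → 21; n=6 → 32.
Total orbitals: 5 + 12 + 21 + 32 = 70.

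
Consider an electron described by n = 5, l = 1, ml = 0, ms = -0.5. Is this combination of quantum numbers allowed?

Allowed

n = 5 is a positive integer. l = 1 satisfies 0 ≤ l ≤ n−1 = 4. ml = 0 lies in the range −l … +l (here −1 … 1). ms = -1/2 is one of ±1/2.
All four constraints are satisfied.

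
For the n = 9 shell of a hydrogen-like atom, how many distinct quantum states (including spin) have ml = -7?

4

The n = 9 shell has l = 0 through 8; check each.
Per l-value: l=7 → 1; l=8 → 1.
Orbitals: 1 + 1 = 2. Each orbital carries two spin states, so 2 × 2 = 4 states.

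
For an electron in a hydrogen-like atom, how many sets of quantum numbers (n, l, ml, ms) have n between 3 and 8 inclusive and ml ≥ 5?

Work shell by shell — for each n, count the (l, ml) pairs that satisfy ml ≥ 5:
n=6 → 1; n=7 → 3; n=8 → 6.
Orbitals: 1 + 3 + 6 = 10. Including both spin states (ms = ±1/2) gives 2 × 10 = 20 states.

20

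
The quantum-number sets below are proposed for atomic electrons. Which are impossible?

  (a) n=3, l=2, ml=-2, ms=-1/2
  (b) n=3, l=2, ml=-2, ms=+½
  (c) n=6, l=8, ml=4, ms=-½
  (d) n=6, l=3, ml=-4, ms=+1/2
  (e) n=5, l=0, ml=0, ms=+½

(c) has l = 8 ≥ n = 6, violating 0 ≤ l ≤ n−1.
(d) has |ml| = 4 > l = 3, violating −l ≤ ml ≤ l.
The remaining sets (a), (b), (e) satisfy all four rules.

(c) and (d)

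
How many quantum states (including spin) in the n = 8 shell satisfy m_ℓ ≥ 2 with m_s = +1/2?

21

With n = 8 the allowed ℓ are 0, 1, …, 7.
Per ℓ-value: ℓ=2 → 1; ℓ=3 → 2; ℓ=4 → 3; ℓ=5 → 4; ℓ=6 → 5; ℓ=7 → 6.
Orbitals: 1 + 2 + 3 + 4 + 5 + 6 = 21. With m_s fixed to a single value there is one state per orbital, giving 21 states.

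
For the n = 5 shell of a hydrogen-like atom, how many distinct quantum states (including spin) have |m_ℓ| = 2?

Go through ℓ = 0, …, 4 (the values permitted for n = 5).
Orbitals with |m_ℓ| = 2, by ℓ: ℓ=2 → 2; ℓ=3 → 2; ℓ=4 → 2.
Orbitals: 2 + 2 + 2 = 6. Each orbital carries two spin states, so 6 × 2 = 12 states.

12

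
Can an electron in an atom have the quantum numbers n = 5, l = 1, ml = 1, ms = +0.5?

Yes

n = 5 is a positive integer. l = 1 satisfies 0 ≤ l ≤ n−1 = 4. ml = 1 lies in the range −l … +l (here −1 … 1). ms = +1/2 is one of ±1/2.
All four constraints are satisfied.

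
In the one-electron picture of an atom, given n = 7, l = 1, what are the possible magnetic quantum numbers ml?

-1, 0, 1

ml takes every integer from −l to +l. With l = 1 that gives the 3 values -1, 0, 1.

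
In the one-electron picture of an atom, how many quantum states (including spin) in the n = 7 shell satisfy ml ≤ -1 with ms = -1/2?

For n = 7, l ranges over 0 … 6.
Per l-value: l=1 → 1; l=2 → 2; l=3 → 3; l=4 → 4; l=5 → 5; l=6 → 6.
Orbitals: 1 + 2 + 3 + 4 + 5 + 6 = 21. With ms fixed to a single value there is one state per orbital, giving 21 states.

21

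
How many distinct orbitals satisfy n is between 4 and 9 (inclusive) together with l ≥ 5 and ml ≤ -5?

Work shell by shell — for each n, count the (l, ml) pairs that satisfy l ≥ 5 and ml ≤ -5:
n=6 → 1; n=7 → 3; n=8 → 6; n=9 → 10.
Total orbitals: 1 + 3 + 6 + 10 = 20.

20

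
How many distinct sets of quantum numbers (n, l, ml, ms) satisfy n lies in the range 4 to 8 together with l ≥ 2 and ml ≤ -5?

20

Work shell by shell — for each n, count the (l, ml) pairs that satisfy l ≥ 2 and ml ≤ -5:
n=6 → 1; n=7 → 3; n=8 → 6.
Orbitals: 1 + 3 + 6 = 10. Including both spin states (ms = ±1/2) gives 2 × 10 = 20 states.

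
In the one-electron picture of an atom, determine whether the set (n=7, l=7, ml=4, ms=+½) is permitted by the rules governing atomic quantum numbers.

Not allowed

The orbital quantum number must satisfy 0 ≤ l ≤ n−1. With n = 7 the allowed l values are 0, 1, 2, 3, 4, 5, 6, so l = 7 is out of range.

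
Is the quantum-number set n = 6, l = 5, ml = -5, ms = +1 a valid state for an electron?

Invalid

The spin quantum number for an electron can only be ms = +1/2 or −1/2; ms = +1 is not one of those.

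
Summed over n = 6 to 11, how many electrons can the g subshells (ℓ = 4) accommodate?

A g subshell (ℓ = 4) exists for every n ≥ 5, so shells n = 6, 7, 8, 9, 10, 11 each contribute one — 6 subshells.
Since each g subshell holds 2(2·4+1) = 18 electrons, the total is 6 × 18 = 108.

108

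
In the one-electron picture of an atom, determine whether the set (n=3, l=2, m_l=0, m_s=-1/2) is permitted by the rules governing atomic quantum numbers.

Yes

n = 3 is a positive integer. l = 2 satisfies 0 ≤ l ≤ n−1 = 2. m_l = 0 lies in the range −l … +l (here −2 … 2). m_s = -1/2 is one of ±1/2.
All four constraints are satisfied.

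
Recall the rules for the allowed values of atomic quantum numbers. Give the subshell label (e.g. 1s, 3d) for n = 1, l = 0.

l = 0 corresponds to the letter 's', so the subshell is 1s.

1s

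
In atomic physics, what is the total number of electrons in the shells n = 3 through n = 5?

Shell n has n² orbitals: 3²=9 + 4²=16 + 5²=25 = 50 orbitals.
Two spin states per orbital: 2 × 50 = 100 electrons.

100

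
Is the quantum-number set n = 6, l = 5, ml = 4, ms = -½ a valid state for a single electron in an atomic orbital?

n = 6 is a positive integer. l = 5 satisfies 0 ≤ l ≤ n−1 = 5. ml = 4 lies in the range −l … +l (here −5 … 5). ms = -1/2 is one of ±1/2.
All four constraints are satisfied.

Valid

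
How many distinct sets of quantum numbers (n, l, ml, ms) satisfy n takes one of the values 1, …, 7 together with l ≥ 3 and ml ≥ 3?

40

Work shell by shell — for each n, count the (l, ml) pairs that satisfy l ≥ 3 and ml ≥ 3:
n=4 → 1; n=5 → 3; n=6 → 6; n=7 → 10.
Orbitals: 1 + 3 + 6 + 10 = 20. Including both spin states (ms = ±1/2) gives 2 × 20 = 40 states.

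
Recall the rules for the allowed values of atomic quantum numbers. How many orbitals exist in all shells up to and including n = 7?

Total orbitals = 1² + 2² + 3² + 4² + 5² + 6² + 7² = 140.

140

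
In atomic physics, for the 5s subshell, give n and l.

n = 5, l = 0

The leading integer gives n = 5; the letter 's' means l = 0.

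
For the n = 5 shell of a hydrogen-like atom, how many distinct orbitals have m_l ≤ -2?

Go through l = 0, …, 4 (the values permitted for n = 5).
Orbitals with m_l ≤ -2, by l: l=2 → 1; l=3 → 2; l=4 → 3.
Total orbitals: 1 + 2 + 3 = 6.

6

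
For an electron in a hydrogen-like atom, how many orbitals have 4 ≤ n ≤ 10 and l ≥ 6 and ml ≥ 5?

30

Treat each shell separately and count matching orbitals:
n=7 → 2; n=8 → 5; n=9 → 9; n=10 → 14.
Total orbitals: 2 + 5 + 9 + 14 = 30.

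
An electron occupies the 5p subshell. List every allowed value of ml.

The 5p subshell has l = 1, and ml takes every integer from −l to +l. With l = 1 that gives the 3 values -1, 0, 1.

-1, 0, 1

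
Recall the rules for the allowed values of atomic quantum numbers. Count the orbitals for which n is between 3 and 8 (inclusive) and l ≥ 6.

41

Go shell by shell, enumerating (l, ml) with l ≥ 6:
n=7 → 13; n=8 → 28.
Total orbitals: 13 + 28 = 41.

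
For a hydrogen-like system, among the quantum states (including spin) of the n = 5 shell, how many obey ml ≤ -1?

The n = 5 shell has l = 0 through 4; check each.
Contributions: l=1 → 1; l=2 → 2; l=3 → 3; l=4 → 4.
Orbitals: 1 + 2 + 3 + 4 = 10. Each orbital carries two spin states, so 10 × 2 = 20 states.

20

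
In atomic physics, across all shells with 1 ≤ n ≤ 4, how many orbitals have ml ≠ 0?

Count contributing orbitals for each principal shell:
n=2 → 2; n=3 → 6; n=4 → 12.
Total orbitals: 2 + 6 + 12 = 20.

20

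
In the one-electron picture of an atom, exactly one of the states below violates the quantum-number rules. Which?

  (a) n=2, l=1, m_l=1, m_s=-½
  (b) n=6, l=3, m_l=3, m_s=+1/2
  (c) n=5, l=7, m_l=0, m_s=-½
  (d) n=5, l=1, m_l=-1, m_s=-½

(c)

(c) has l = 7 ≥ n = 5, violating 0 ≤ l ≤ n−1.
The remaining sets (a), (b), (d) satisfy all four rules.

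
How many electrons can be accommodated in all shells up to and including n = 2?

Total orbitals = 1² + 2² = 5. Doubling for spin gives 10 electrons.

10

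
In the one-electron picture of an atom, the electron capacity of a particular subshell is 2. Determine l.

2(2l+1) = 2 ⇒ 2l+1 = 1 ⇒ l = 0.

l = 0 (s)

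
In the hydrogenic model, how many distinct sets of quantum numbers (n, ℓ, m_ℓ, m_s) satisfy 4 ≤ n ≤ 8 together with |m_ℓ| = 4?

Treat each shell separately and count matching orbitals:
n=5 → 2; n=6 → 4; n=7 → 6; n=8 → 8.
Orbitals: 2 + 4 + 6 + 8 = 20. Including both spin states (m_s = ±1/2) gives 2 × 20 = 40 states.

40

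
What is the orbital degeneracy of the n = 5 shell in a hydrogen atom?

The n = 5 shell contains n² = 5² = 25 orbitals.

25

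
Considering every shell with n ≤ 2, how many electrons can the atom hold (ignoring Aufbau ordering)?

10

Total orbitals = 1² + 2² = 5. Doubling for spin gives 10 electrons.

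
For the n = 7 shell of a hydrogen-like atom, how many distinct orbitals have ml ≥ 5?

With n = 7 the allowed l are 0, 1, …, 6.
Per l-value: l=5 → 1; l=6 → 2.
Total orbitals: 1 + 2 = 3.

3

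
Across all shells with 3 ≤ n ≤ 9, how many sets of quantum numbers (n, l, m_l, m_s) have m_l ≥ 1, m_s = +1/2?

119

Count contributing orbitals for each principal shell:
n=3 → 3; n=4 → 6; n=5 → 10; n=6 → 15; n=7 → 21; n=8 → 28; n=9 → 36.
Orbitals: 3 + 6 + 10 + 15 + 21 + 28 + 36 = 119. With m_s fixed to +1/2 there is one state per orbital, so 119 states.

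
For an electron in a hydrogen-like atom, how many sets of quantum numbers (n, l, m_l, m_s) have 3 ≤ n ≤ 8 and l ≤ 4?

250

Go shell by shell, enumerating (l, m_l) with l ≤ 4:
n=3 → 9; n=4 → 16; n=5 → 25; n=6 → 25; n=7 → 25; n=8 → 25.
Orbitals: 9 + 16 + 25 + 25 + 25 + 25 = 125. Including both spin states (m_s = ±1/2) gives 2 × 125 = 250 states.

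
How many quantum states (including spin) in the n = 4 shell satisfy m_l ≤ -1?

With n = 4 the allowed l are 0, 1, …, 3.
Contributions: l=1 → 1; l=2 → 2; l=3 → 3.
Orbitals: 1 + 2 + 3 = 6. Each orbital carries two spin states, so 6 × 2 = 12 states.

12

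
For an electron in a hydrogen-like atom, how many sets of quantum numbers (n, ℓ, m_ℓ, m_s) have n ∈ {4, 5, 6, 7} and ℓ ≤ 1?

For each n in the range, tally the orbitals obeying ℓ ≤ 1:
n=4 → 4; n=5 → 4; n=6 → 4; n=7 → 4.
Orbitals: 4 + 4 + 4 + 4 = 16. Including both spin states (m_s = ±1/2) gives 2 × 16 = 32 states.

32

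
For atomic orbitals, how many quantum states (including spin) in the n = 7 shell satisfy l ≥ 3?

For n = 7, l ranges over 0 … 6.
Orbitals with l ≥ 3, by l: l=3 → 7; l=4 → 9; l=5 → 11; l=6 → 13.
Orbitals: 7 + 9 + 11 + 13 = 40. Each orbital carries two spin states, so 40 × 2 = 80 states.

80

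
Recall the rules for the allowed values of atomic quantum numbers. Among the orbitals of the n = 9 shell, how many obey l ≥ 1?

80

With n = 9 the allowed l are 0, 1, …, 8.
The (l, ml) pairs meeting l ≥ 1 give: l=1 → 3; l=2 → 5; l=3 → 7; l=4 → 9; l=5 → 11; l=6 → 13; l=7 → 15; l=8 → 17.
Total orbitals: 3 + 5 + 7 + 9 + 11 + 13 + 15 + 17 = 80.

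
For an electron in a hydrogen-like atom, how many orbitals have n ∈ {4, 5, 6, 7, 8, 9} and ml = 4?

15

For each n in the range, tally the orbitals obeying ml = 4:
n=5 → 1; n=6 → 2; n=7 → 3; n=8 → 4; n=9 → 5.
Total orbitals: 1 + 2 + 3 + 4 + 5 = 15.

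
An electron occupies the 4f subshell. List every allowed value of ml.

-3, -2, -1, 0, 1, 2, 3

The 4f subshell has l = 3, and ml takes every integer from −l to +l. With l = 3 that gives the 7 values -3, -2, -1, 0, 1, 2, 3.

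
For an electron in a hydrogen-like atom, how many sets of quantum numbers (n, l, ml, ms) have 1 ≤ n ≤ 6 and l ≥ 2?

Work shell by shell — for each n, count the (l, ml) pairs that satisfy l ≥ 2:
n=3 → 5; n=4 → 12; n=5 → 21; n=6 → 32.
Orbitals: 5 + 12 + 21 + 32 = 70. Including both spin states (ms = ±1/2) gives 2 × 70 = 140 states.

140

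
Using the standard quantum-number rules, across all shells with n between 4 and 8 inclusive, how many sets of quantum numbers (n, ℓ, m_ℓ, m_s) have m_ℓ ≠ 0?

For each n in the range, tally the orbitals obeying m_ℓ ≠ 0:
n=4 → 12; n=5 → 20; n=6 → 30; n=7 → 42; n=8 → 56.
Orbitals: 12 + 20 + 30 + 42 + 56 = 160. Including both spin states (m_s = ±1/2) gives 2 × 160 = 320 states.

320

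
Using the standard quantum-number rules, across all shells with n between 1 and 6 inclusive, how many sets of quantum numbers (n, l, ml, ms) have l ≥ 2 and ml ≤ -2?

Go shell by shell, enumerating (l, ml) with l ≥ 2 and ml ≤ -2:
n=3 → 1; n=4 → 3; n=5 → 6; n=6 → 10.
Orbitals: 1 + 3 + 6 + 10 = 20. Including both spin states (ms = ±1/2) gives 2 × 20 = 40 states.

40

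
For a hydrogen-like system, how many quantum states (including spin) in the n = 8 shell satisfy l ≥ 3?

110

Contributions: l=3 → 7; l=4 → 9; l=5 → 11; l=6 → 13; l=7 → 15.
Orbitals: 7 + 9 + 11 + 13 + 15 = 55. Each orbital carries two spin states, so 55 × 2 = 110 states.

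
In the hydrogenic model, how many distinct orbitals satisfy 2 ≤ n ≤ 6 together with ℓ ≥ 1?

For each n in the range, tally the orbitals obeying ℓ ≥ 1:
n=2 → 3; n=3 → 8; n=4 → 15; n=5 → 24; n=6 → 35.
Total orbitals: 3 + 8 + 15 + 24 + 35 = 85.

85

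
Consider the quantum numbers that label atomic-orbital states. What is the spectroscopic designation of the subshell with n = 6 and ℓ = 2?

6d

ℓ = 2 corresponds to the letter 'd', so the subshell is 6d.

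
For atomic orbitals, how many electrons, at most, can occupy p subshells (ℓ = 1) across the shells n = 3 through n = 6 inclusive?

A p subshell (ℓ = 1) exists for every n ≥ 2, so shells n = 3, 4, 5, 6 each contribute one — 4 subshells.
Since each p subshell holds 2(2·1+1) = 6 electrons, the total is 4 × 6 = 24.

24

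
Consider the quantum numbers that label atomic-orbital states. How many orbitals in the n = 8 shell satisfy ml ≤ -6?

3

Go through l = 0, …, 7 (the values permitted for n = 8).
Contributions: l=6 → 1; l=7 → 2.
Total orbitals: 1 + 2 = 3.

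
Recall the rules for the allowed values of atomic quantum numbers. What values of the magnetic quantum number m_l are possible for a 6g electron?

-4, -3, -2, -1, 0, 1, 2, 3, 4

The 6g subshell has l = 4, and m_l takes every integer from −l to +l. With l = 4 that gives the 9 values -4, -3, -2, -1, 0, 1, 2, 3, 4.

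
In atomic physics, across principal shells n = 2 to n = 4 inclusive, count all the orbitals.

29

Shell n has n² orbitals: 2²=4 + 3²=9 + 4²=16 = 29 orbitals.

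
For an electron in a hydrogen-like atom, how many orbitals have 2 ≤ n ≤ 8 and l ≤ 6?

188

Count contributing orbitals for each principal shell:
n=2 → 4; n=3 → 9; n=4 → 16; n=5 → 25; n=6 → 36; n=7 → 49; n=8 → 49.
Total orbitals: 4 + 9 + 16 + 25 + 36 + 49 + 49 = 188.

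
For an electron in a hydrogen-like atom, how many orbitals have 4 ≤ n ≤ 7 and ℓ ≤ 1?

16

Per-shell orbital counts meeting the constraint:
n=4 → 4; n=5 → 4; n=6 → 4; n=7 → 4.
Total orbitals: 4 + 4 + 4 + 4 = 16.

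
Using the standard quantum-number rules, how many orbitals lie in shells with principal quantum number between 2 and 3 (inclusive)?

Shell n has n² orbitals: 2²=4 + 3²=9 = 13 orbitals.

13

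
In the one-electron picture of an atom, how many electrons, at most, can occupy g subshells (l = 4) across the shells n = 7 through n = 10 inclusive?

72

A g subshell (l = 4) exists for every n ≥ 5, so shells n = 7, 8, 9, 10 each contribute one — 4 subshells.
Since each g subshell holds 2(2·4+1) = 18 electrons, the total is 4 × 18 = 72.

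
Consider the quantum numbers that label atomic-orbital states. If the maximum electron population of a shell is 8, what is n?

2n² = 8 ⇒ n² = 4 ⇒ n = 2.

n = 2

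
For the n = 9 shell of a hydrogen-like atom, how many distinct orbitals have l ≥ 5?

For n = 9, l ranges over 0 … 8.
Orbitals with l ≥ 5, by l: l=5 → 11; l=6 → 13; l=7 → 15; l=8 → 17.
Total orbitals: 11 + 13 + 15 + 17 = 56.

56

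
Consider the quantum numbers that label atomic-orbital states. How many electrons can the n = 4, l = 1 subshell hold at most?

A subshell with l = 1 has 2l+1 = 3 orbitals, each holding 2 electrons (spin ±1/2), so 3 × 2 = 6.

6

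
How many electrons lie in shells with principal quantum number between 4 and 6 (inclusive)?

Shell n has n² orbitals: 4²=16 + 5²=25 + 6²=36 = 77 orbitals.
Two spin states per orbital: 2 × 77 = 154 electrons.

154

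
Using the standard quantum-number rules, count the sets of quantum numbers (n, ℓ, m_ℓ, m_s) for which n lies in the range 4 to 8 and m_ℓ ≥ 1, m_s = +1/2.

Per-shell orbital counts meeting the constraint:
n=4 → 6; n=5 → 10; n=6 → 15; n=7 → 21; n=8 → 28.
Orbitals: 6 + 10 + 15 + 21 + 28 = 80. With m_s fixed to +1/2 there is one state per orbital, so 80 states.

80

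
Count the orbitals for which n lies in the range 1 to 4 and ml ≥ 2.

4

Go shell by shell, enumerating (l, ml) with ml ≥ 2:
n=3 → 1; n=4 → 3.
Total orbitals: 1 + 3 = 4.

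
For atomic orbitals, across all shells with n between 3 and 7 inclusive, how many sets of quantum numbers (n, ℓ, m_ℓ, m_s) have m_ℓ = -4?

12

Treat each shell separately and count matching orbitals:
n=5 → 1; n=6 → 2; n=7 → 3.
Orbitals: 1 + 2 + 3 = 6. Including both spin states (m_s = ±1/2) gives 2 × 6 = 12 states.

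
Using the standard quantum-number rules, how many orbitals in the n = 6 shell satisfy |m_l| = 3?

6

The n = 6 shell has l = 0 through 5; check each.
Orbitals with |m_l| = 3, by l: l=3 → 2; l=4 → 2; l=5 → 2.
Total orbitals: 2 + 2 + 2 = 6.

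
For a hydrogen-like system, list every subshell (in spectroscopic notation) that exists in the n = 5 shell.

For n = 5, ℓ runs from 0 to 4. In spectroscopic notation ℓ = 0,1,2,… ↔ s,p,d,f,g,h,i, so the subshells are 5s, 5p, 5d, 5f, 5g.

5s, 5p, 5d, 5f, 5g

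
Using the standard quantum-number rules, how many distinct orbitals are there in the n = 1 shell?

The n = 1 shell contains n² = 1² = 1 orbital.

1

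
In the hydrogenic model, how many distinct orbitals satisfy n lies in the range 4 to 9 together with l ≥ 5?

130

Per-shell orbital counts meeting the constraint:
n=6 → 11; n=7 → 24; n=8 → 39; n=9 → 56.
Total orbitals: 11 + 24 + 39 + 56 = 130.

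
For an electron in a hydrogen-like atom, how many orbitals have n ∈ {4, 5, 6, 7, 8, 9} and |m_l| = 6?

12

For each n in the range, tally the orbitals obeying |m_l| = 6:
n=7 → 2; n=8 → 4; n=9 → 6.
Total orbitals: 2 + 4 + 6 = 12.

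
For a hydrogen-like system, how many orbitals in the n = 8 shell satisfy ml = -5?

Contributions: l=5 → 1; l=6 → 1; l=7 → 1.
Total orbitals: 1 + 1 + 1 = 3.

3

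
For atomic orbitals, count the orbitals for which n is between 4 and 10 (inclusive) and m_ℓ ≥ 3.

84

Per-shell orbital counts meeting the constraint:
n=4 → 1; n=5 → 3; n=6 → 6; n=7 → 10; n=8 → 15; n=9 → 21; n=10 → 28.
Total orbitals: 1 + 3 + 6 + 10 + 15 + 21 + 28 = 84.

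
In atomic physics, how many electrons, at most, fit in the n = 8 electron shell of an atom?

A shell holds 2n² electrons: 2 × 8² = 2 × 64 = 128.

128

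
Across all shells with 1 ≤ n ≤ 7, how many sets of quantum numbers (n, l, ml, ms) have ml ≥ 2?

70

Treat each shell separately and count matching orbitals:
n=3 → 1; n=4 → 3; n=5 → 6; n=6 → 10; n=7 → 15.
Orbitals: 1 + 3 + 6 + 10 + 15 = 35. Including both spin states (ms = ±1/2) gives 2 × 35 = 70 states.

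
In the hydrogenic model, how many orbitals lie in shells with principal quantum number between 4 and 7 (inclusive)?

Shell n has n² orbitals: 4²=16 + 5²=25 + 6²=36 + 7²=49 = 126 orbitals.

126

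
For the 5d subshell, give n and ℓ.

n = 5, ℓ = 2

The leading integer gives n = 5; the letter 'd' means ℓ = 2.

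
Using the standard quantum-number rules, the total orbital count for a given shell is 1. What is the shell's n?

n = 1

n² = 1 ⇒ n = 1.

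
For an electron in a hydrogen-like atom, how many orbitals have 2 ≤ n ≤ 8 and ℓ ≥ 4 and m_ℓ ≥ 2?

40

Count contributing orbitals for each principal shell:
n=5 → 3; n=6 → 7; n=7 → 12; n=8 → 18.
Total orbitals: 3 + 7 + 12 + 18 = 40.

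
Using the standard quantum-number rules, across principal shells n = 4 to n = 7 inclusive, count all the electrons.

Shell n has n² orbitals: 4²=16 + 5²=25 + 6²=36 + 7²=49 = 126 orbitals.
Two spin states per orbital: 2 × 126 = 252 electrons.

252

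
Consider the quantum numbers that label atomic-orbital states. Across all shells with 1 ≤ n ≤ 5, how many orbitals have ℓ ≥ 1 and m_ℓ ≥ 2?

For each n in the range, tally the orbitals obeying ℓ ≥ 1 and m_ℓ ≥ 2:
n=3 → 1; n=4 → 3; n=5 → 6.
Total orbitals: 1 + 3 + 6 = 10.

10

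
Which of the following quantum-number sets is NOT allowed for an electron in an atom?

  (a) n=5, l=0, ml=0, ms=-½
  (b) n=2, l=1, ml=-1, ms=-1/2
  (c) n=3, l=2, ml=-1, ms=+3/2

(c) has ms = +3/2, but an electron's spin must be ±1/2.
The remaining sets (a), (b) satisfy all four rules.

(c)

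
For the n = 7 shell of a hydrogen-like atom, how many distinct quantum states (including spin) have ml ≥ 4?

12

Contributions: l=4 → 1; l=5 → 2; l=6 → 3.
Orbitals: 1 + 2 + 3 = 6. Each orbital carries two spin states, so 6 × 2 = 12 states.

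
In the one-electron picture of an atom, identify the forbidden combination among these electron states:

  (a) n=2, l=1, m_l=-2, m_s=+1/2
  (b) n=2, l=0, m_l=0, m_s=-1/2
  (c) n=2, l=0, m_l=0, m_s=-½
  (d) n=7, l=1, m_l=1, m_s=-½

(a)

(a) has |m_l| = 2 > l = 1, violating −l ≤ m_l ≤ l.
The remaining sets (b), (c), (d) satisfy all four rules.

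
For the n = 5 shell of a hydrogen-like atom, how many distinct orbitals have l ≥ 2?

21

Orbitals with l ≥ 2, by l: l=2 → 5; l=3 → 7; l=4 → 9.
Total orbitals: 5 + 7 + 9 = 21.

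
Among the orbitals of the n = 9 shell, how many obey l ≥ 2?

77

Orbitals with l ≥ 2, by l: l=2 → 5; l=3 → 7; l=4 → 9; l=5 → 11; l=6 → 13; l=7 → 15; l=8 → 17.
Total orbitals: 5 + 7 + 9 + 11 + 13 + 15 + 17 = 77.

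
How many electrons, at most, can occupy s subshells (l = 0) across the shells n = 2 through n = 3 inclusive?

An s subshell (l = 0) exists for every n ≥ 1, so shells n = 2, 3 each contribute one — 2 subshells.
Since each s subshell holds 2(2·0+1) = 2 electrons, the total is 2 × 2 = 4.

4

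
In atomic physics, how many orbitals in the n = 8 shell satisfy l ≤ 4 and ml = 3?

2

The n = 8 shell has l = 0 through 7; check each.
The (l, ml) pairs meeting l ≤ 4 and ml = 3 give: l=3 → 1; l=4 → 1.
Total orbitals: 1 + 1 = 2.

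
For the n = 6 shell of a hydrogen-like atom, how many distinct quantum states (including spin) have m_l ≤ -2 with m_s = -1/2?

10

Contributions: l=2 → 1; l=3 → 2; l=4 → 3; l=5 → 4.
Orbitals: 1 + 2 + 3 + 4 = 10. With m_s fixed to a single value there is one state per orbital, giving 10 states.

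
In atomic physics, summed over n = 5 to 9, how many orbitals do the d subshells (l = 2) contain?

A d subshell (l = 2) exists for every n ≥ 3, so shells n = 5, 6, 7, 8, 9 each contribute one — 5 subshells.
Since each d subshell has 2·2+1 = 5 orbitals, the total is 5 × 5 = 25.

25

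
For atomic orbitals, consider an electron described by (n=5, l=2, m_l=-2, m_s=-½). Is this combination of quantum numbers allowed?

Allowed

n = 5 is a positive integer. l = 2 satisfies 0 ≤ l ≤ n−1 = 4. m_l = -2 lies in the range −l … +l (here −2 … 2). m_s = -1/2 is one of ±1/2.
All four constraints are satisfied.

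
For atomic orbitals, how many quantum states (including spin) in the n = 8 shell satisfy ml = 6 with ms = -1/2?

2

Contributions: l=6 → 1; l=7 → 1.
Orbitals: 1 + 1 = 2. With ms fixed to a single value there is one state per orbital, giving 2 states.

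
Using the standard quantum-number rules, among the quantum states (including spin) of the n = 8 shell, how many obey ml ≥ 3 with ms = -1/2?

The n = 8 shell has l = 0 through 7; check each.
Contributions: l=3 → 1; l=4 → 2; l=5 → 3; l=6 → 4; l=7 → 5.
Orbitals: 1 + 2 + 3 + 4 + 5 = 15. With ms fixed to a single value there is one state per orbital, giving 15 states.

15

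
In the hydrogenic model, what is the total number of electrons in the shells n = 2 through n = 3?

Shell n has n² orbitals: 2²=4 + 3²=9 = 13 orbitals.
Two spin states per orbital: 2 × 13 = 26 electrons.

26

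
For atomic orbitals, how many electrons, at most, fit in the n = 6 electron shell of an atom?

A shell holds 2n² electrons: 2 × 6² = 2 × 36 = 72.

72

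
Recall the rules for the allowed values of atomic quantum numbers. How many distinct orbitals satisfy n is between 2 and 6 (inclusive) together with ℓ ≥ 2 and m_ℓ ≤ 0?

Treat each shell separately and count matching orbitals:
n=3 → 3; n=4 → 7; n=5 → 12; n=6 → 18.
Total orbitals: 3 + 7 + 12 + 18 = 40.

40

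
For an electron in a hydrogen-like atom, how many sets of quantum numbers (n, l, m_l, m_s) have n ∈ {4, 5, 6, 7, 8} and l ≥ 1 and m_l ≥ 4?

40

Count contributing orbitals for each principal shell:
n=5 → 1; n=6 → 3; n=7 → 6; n=8 → 10.
Orbitals: 1 + 3 + 6 + 10 = 20. Including both spin states (m_s = ±1/2) gives 2 × 20 = 40 states.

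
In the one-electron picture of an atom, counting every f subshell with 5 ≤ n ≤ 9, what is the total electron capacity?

An f subshell (ℓ = 3) exists for every n ≥ 4, so shells n = 5, 6, 7, 8, 9 each contribute one — 5 subshells.
Since each f subshell holds 2(2·3+1) = 14 electrons, the total is 5 × 14 = 70.

70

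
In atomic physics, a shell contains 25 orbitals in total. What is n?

n² = 25 ⇒ n = 5.

n = 5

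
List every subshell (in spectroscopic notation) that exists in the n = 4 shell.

4s, 4p, 4d, 4f

For n = 4, l runs from 0 to 3. In spectroscopic notation l = 0,1,2,… ↔ s,p,d,f,g,h,i, so the subshells are 4s, 4p, 4d, 4f.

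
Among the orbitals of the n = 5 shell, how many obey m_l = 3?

The n = 5 shell has l = 0 through 4; check each.
The (l, m_l) pairs meeting m_l = 3 give: l=3 → 1; l=4 → 1.
Total orbitals: 1 + 1 = 2.

2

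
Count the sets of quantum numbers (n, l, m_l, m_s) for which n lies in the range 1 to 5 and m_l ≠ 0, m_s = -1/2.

40

Count contributing orbitals for each principal shell:
n=2 → 2; n=3 → 6; n=4 → 12; n=5 → 20.
Orbitals: 2 + 6 + 12 + 20 = 40. With m_s fixed to -1/2 there is one state per orbital, so 40 states.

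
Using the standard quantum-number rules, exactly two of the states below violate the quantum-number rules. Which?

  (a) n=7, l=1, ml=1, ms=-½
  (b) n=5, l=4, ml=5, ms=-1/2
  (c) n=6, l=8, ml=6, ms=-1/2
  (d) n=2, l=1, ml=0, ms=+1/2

(b) and (c)

(b) has |ml| = 5 > l = 4, violating −l ≤ ml ≤ l.
(c) has l = 8 ≥ n = 6, violating 0 ≤ l ≤ n−1.
The remaining sets (a), (d) satisfy all four rules.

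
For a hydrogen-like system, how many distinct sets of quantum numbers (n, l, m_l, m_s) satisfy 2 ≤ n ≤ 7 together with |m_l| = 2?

Per-shell orbital counts meeting the constraint:
n=3 → 2; n=4 → 4; n=5 → 6; n=6 → 8; n=7 → 10.
Orbitals: 2 + 4 + 6 + 8 + 10 = 30. Including both spin states (m_s = ±1/2) gives 2 × 30 = 60 states.

60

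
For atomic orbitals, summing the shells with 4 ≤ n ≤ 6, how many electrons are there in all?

154

Shell n has n² orbitals: 4²=16 + 5²=25 + 6²=36 = 77 orbitals.
Two spin states per orbital: 2 × 77 = 154 electrons.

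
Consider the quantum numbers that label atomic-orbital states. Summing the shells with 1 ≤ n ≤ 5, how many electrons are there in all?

Shell n has n² orbitals: 1²=1 + 2²=4 + 3²=9 + 4²=16 + 5²=25 = 55 orbitals.
Two spin states per orbital: 2 × 55 = 110 electrons.

110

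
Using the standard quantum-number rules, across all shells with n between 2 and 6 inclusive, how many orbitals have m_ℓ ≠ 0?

Per-shell orbital counts meeting the constraint:
n=2 → 2; n=3 → 6; n=4 → 12; n=5 → 20; n=6 → 30.
Total orbitals: 2 + 6 + 12 + 20 + 30 = 70.

70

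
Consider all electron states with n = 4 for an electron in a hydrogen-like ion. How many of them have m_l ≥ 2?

With n = 4 the allowed l are 0, 1, …, 3.
The (l, m_l) pairs meeting m_l ≥ 2 give: l=2 → 1; l=3 → 2.
Orbitals: 1 + 2 = 3. Each orbital carries two spin states, so 3 × 2 = 6 states.

6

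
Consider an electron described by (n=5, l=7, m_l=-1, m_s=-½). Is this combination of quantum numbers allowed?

The orbital quantum number must satisfy 0 ≤ l ≤ n−1. With n = 5 the allowed l values are 0, 1, 2, 3, 4, so l = 7 is out of range.

Not allowed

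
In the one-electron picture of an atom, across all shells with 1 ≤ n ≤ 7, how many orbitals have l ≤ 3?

Count contributing orbitals for each principal shell:
n=1 → 1; n=2 → 4; n=3 → 9; n=4 → 16; n=5 → 16; n=6 → 16; n=7 → 16.
Total orbitals: 1 + 4 + 9 + 16 + 16 + 16 + 16 = 78.

78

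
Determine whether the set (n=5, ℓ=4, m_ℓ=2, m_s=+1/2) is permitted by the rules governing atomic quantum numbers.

n = 5 is a positive integer. ℓ = 4 satisfies 0 ≤ ℓ ≤ n−1 = 4. m_ℓ = 2 lies in the range −ℓ … +ℓ (here −4 … 4). m_s = +1/2 is one of ±1/2.
All four constraints are satisfied.

Valid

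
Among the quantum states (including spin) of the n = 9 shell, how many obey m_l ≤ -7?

The n = 9 shell has l = 0 through 8; check each.
Per l-value: l=7 → 1; l=8 → 2.
Orbitals: 1 + 2 = 3. Each orbital carries two spin states, so 3 × 2 = 6 states.

6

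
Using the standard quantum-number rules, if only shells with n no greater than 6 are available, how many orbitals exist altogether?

Total orbitals = 1² + 2² + 3² + 4² + 5² + 6² = 91.

91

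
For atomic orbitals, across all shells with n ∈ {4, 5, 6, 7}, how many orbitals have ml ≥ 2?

34

Per-shell orbital counts meeting the constraint:
n=4 → 3; n=5 → 6; n=6 → 10; n=7 → 15.
Total orbitals: 3 + 6 + 10 + 15 = 34.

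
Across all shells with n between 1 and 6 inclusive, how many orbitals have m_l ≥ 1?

35

Treat each shell separately and count matching orbitals:
n=2 → 1; n=3 → 3; n=4 → 6; n=5 → 10; n=6 → 15.
Total orbitals: 1 + 3 + 6 + 10 + 15 = 35.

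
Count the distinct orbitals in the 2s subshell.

1

A subshell has 2l+1 orbitals; with l = 0, that's 1.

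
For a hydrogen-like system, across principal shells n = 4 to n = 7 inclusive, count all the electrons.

Shell n has n² orbitals: 4²=16 + 5²=25 + 6²=36 + 7²=49 = 126 orbitals.
Two spin states per orbital: 2 × 126 = 252 electrons.

252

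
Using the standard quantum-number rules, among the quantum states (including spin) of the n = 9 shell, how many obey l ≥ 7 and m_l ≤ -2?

Contributions: l=7 → 6; l=8 → 7.
Orbitals: 6 + 7 = 13. Each orbital carries two spin states, so 13 × 2 = 26 states.

26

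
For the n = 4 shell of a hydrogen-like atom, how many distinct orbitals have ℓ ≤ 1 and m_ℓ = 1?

1

Contributions: ℓ=1 → 1.
Total orbitals: 1.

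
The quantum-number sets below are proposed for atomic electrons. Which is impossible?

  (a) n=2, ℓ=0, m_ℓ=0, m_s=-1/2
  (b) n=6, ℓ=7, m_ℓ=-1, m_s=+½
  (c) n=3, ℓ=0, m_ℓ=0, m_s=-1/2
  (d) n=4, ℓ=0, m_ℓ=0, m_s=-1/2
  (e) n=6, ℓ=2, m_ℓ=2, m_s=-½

(b) has ℓ = 7 ≥ n = 6, violating 0 ≤ ℓ ≤ n−1.
The remaining sets (a), (c), (d), (e) satisfy all four rules.

(b)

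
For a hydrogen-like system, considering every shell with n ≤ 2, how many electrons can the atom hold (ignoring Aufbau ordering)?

Total orbitals = 1² + 2² = 5. Doubling for spin gives 10 electrons.

10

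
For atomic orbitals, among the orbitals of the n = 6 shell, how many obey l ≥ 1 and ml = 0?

The n = 6 shell has l = 0 through 5; check each.
The (l, ml) pairs meeting l ≥ 1 and ml = 0 give: l=1 → 1; l=2 → 1; l=3 → 1; l=4 → 1; l=5 → 1.
Total orbitals: 1 + 1 + 1 + 1 + 1 = 5.

5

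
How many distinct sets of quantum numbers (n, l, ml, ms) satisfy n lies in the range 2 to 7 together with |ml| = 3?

40

Per-shell orbital counts meeting the constraint:
n=4 → 2; n=5 → 4; n=6 → 6; n=7 → 8.
Orbitals: 2 + 4 + 6 + 8 = 20. Including both spin states (ms = ±1/2) gives 2 × 20 = 40 states.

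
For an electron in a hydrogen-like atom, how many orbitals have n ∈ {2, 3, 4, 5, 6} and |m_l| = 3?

For each n in the range, tally the orbitals obeying |m_l| = 3:
n=4 → 2; n=5 → 4; n=6 → 6.
Total orbitals: 2 + 4 + 6 = 12.

12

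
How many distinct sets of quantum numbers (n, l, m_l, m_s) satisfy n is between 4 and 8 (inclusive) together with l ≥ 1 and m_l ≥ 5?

Per-shell orbital counts meeting the constraint:
n=6 → 1; n=7 → 3; n=8 → 6.
Orbitals: 1 + 3 + 6 = 10. Including both spin states (m_s = ±1/2) gives 2 × 10 = 20 states.

20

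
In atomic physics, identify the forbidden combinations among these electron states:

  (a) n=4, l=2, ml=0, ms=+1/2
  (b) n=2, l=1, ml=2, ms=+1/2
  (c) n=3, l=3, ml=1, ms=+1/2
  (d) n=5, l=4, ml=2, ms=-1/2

(b) and (c)

(b) has |ml| = 2 > l = 1, violating −l ≤ ml ≤ l.
(c) has l = 3 ≥ n = 3, violating 0 ≤ l ≤ n−1.
The remaining sets (a), (d) satisfy all four rules.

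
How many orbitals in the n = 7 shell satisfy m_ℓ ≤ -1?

For n = 7, ℓ ranges over 0 … 6.
Contributions: ℓ=1 → 1; ℓ=2 → 2; ℓ=3 → 3; ℓ=4 → 4; ℓ=5 → 5; ℓ=6 → 6.
Total orbitals: 1 + 2 + 3 + 4 + 5 + 6 = 21.

21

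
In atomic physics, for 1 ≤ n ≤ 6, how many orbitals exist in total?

91

Total orbitals = 1² + 2² + 3² + 4² + 5² + 6² = 91.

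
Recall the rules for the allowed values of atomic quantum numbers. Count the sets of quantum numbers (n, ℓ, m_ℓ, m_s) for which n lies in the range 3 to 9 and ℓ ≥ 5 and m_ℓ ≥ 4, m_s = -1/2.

30

Per-shell orbital counts meeting the constraint:
n=6 → 2; n=7 → 5; n=8 → 9; n=9 → 14.
Orbitals: 2 + 5 + 9 + 14 = 30. With m_s fixed to -1/2 there is one state per orbital, so 30 states.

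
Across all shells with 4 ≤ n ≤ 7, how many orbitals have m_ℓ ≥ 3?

Go shell by shell, enumerating (ℓ, m_ℓ) with m_ℓ ≥ 3:
n=4 → 1; n=5 → 3; n=6 → 6; n=7 → 10.
Total orbitals: 1 + 3 + 6 + 10 = 20.

20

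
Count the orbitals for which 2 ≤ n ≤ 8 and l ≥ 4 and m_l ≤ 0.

For each n in the range, tally the orbitals obeying l ≥ 4 and m_l ≤ 0:
n=5 → 5; n=6 → 11; n=7 → 18; n=8 → 26.
Total orbitals: 5 + 11 + 18 + 26 = 60.

60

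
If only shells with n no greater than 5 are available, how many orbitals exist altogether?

55

Total orbitals = 1² + 2² + 3² + 4² + 5² = 55.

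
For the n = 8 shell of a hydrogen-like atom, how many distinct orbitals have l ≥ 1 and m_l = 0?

For n = 8, l ranges over 0 … 7.
Contributions: l=1 → 1; l=2 → 1; l=3 → 1; l=4 → 1; l=5 → 1; l=6 → 1; l=7 → 1.
Total orbitals: 1 + 1 + 1 + 1 + 1 + 1 + 1 = 7.

7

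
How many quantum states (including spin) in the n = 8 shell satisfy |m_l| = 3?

The n = 8 shell has l = 0 through 7; check each.
Contributions: l=3 → 2; l=4 → 2; l=5 → 2; l=6 → 2; l=7 → 2.
Orbitals: 2 + 2 + 2 + 2 + 2 = 10. Each orbital carries two spin states, so 10 × 2 = 20 states.

20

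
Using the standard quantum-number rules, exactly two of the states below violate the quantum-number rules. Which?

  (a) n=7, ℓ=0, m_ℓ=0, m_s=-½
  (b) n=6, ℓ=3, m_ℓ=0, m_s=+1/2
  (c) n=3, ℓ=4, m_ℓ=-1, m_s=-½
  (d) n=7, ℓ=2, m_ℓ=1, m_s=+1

(c) and (d)

(c) has ℓ = 4 ≥ n = 3, violating 0 ≤ ℓ ≤ n−1.
(d) has m_s = +1, but an electron's spin must be ±1/2.
The remaining sets (a), (b) satisfy all four rules.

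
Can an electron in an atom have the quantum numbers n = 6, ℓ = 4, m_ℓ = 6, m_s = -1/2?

The magnetic quantum number must satisfy −ℓ ≤ m_ℓ ≤ ℓ. With ℓ = 4, m_ℓ can only be -4, -3, -2, -1, 0, 1, 2, 3, 4, so m_ℓ = 6 is forbidden.

Not allowed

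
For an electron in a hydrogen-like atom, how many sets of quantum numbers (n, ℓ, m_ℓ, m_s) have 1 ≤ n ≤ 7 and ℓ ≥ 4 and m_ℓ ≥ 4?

20

Per-shell orbital counts meeting the constraint:
n=5 → 1; n=6 → 3; n=7 → 6.
Orbitals: 1 + 3 + 6 = 10. Including both spin states (m_s = ±1/2) gives 2 × 10 = 20 states.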